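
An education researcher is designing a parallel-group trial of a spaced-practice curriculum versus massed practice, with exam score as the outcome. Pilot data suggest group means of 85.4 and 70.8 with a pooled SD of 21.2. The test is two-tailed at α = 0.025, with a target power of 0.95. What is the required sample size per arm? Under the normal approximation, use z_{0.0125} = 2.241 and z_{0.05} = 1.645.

Cohen's d = |M₁ − M₂| / SD_pooled = |85.4 − 70.8| / 21.2 = 14.6 / 21.2 = 0.689.
For two independent groups with equal n: n = 2·((z_{α/2} + z_β) / d)².
z_{α/2} + z_β = 2.241 + 1.645 = 3.886.
n = 2 × (3.886 / 0.689)² = 2 × 5.640² = 2 × 31.81 = 63.6.
Round up to the next whole participant.

n = 64 per group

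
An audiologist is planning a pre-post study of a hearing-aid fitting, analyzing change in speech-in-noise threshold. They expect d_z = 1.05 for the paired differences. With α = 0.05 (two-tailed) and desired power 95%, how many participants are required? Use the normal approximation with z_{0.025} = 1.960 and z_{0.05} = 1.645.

n = 12 pairs

For a paired (one-sample on differences) test: n = ((z_{α/2} + z_β) / d)².
z_{α/2} + z_β = 1.960 + 1.645 = 3.605.
n = (3.605 / 1.05)² = 3.433² = 11.79.
Round up.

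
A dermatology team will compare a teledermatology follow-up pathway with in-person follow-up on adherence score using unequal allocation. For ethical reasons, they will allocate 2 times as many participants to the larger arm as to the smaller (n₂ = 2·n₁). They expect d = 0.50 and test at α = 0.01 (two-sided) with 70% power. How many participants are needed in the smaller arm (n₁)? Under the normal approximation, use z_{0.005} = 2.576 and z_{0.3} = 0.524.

n₁ = 58

With allocation ratio k = n₂/n₁ = 2, Var(x̄₁−x̄₂) = σ²(1/n₁ + 1/(k·n₁)) = σ²·(k+1)/(k·n₁).
So n₁ = (1 + 1/k)·((z_{α/2} + z_β)/d)² = 1.500 × (3.100/0.50)².
n₁ = 1.500 × 38.44 = 57.7.
Round up: n₁ = 58, giving n₂ = 2 × 58 = 116.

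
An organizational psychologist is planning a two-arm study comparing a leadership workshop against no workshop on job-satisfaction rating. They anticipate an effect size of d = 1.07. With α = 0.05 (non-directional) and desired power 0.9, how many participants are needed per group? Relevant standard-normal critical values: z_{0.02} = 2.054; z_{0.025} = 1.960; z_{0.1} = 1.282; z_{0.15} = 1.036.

For two independent groups with equal n: n = 2·((z_{α/2} + z_β) / d)².
z_{α/2} + z_β = 1.960 + 1.282 = 3.242.
n = 2 × (3.242 / 1.07)² = 2 × 3.030² = 2 × 9.18 = 18.4.
Round up to the next whole participant.

n = 19 per group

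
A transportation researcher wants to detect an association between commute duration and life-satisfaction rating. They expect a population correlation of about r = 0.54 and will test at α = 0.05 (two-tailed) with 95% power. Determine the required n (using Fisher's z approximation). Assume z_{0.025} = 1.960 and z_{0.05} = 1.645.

Fisher's z: C = ½·ln((1+r)/(1−r)) = ½·ln(3.3478) = 0.6042.
n = ((z_{α/2} + z_β)/C)² + 3.
(1.960 + 1.645) / 0.6042 = 3.605 / 0.6042 = 5.967.
n = 5.967² + 3 = 35.60 + 3 = 38.6.
Round up.

n = 39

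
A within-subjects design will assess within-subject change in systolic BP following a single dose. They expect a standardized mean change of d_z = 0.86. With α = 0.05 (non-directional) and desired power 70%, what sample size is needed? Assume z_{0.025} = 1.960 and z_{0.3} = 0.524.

For a paired (one-sample on differences) test: n = ((z_{α/2} + z_β) / d)².
z_{α/2} + z_β = 1.960 + 0.524 = 2.484.
n = (2.484 / 0.86)² = 2.888² = 8.34.
Round up.

n = 9 pairs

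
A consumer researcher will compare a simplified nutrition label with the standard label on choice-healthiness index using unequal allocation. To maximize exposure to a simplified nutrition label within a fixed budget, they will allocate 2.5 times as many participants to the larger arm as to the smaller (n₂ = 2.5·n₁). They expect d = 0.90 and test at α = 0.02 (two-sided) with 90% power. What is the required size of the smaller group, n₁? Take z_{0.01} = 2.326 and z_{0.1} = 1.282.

n₁ = 23

With allocation ratio k = n₂/n₁ = 2.5, Var(x̄₁−x̄₂) = σ²(1/n₁ + 1/(k·n₁)) = σ²·(k+1)/(k·n₁).
So n₁ = (1 + 1/k)·((z_{α/2} + z_β)/d)² = 1.400 × (3.608/0.90)².
n₁ = 1.400 × 16.07 = 22.5.
Round up: n₁ = 23, giving n₂ = ⌈2.5 × 23⌉ = ⌈57.5⌉ = 58.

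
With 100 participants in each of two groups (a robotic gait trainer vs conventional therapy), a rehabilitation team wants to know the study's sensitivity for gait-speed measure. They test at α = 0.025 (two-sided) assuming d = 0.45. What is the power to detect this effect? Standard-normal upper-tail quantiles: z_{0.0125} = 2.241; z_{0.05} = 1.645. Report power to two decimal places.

For two equal groups, power = Φ(d·√(n/2) − z_{α/2}).
d·√(n/2) = 0.45 × √(100/2) = 0.45 × 7.071 = 3.182.
z_β = 3.182 − 2.241 = 0.941.
Power = Φ(0.941) = 0.827.

power ≈ 0.83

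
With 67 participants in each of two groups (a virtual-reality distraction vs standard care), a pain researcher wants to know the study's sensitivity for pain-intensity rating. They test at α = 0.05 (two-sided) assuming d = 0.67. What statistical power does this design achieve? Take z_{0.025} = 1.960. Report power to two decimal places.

power ≈ 0.97

For two equal groups, power = Φ(d·√(n/2) − z_{α/2}).
d·√(n/2) = 0.67 × √(67/2) = 0.67 × 5.788 = 3.878.
z_β = 3.878 − 1.960 = 1.918.
Power = Φ(1.918) = 0.972.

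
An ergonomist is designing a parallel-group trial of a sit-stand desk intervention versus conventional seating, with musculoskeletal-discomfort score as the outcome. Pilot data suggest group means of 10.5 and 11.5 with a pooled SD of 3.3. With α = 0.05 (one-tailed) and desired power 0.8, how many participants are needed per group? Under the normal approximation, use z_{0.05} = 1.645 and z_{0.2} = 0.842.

n = 135 per group

Cohen's d = |M₁ − M₂| / SD_pooled = |10.5 − 11.5| / 3.3 = 1.0 / 3.3 = 0.303.
For two independent groups with equal n: n = 2·((z_{α} + z_β) / d)².
z_{α} + z_β = 1.645 + 0.842 = 2.487.
n = 2 × (2.487 / 0.303)² = 2 × 8.208² = 2 × 67.37 = 134.7.
Round up to the next whole participant.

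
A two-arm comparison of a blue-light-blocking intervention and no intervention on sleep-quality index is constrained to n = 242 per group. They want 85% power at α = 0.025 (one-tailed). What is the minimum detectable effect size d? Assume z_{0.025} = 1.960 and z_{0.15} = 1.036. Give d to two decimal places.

For two independent groups of n = 242 each: d_min = (z_{α} + z_β)·√(2/n).
z-sum = 1.960 + 1.036 = 2.996.
d_min = 2.996 × √(2/242) = 2.996 × 0.0909 = 0.272.

d_min ≈ 0.27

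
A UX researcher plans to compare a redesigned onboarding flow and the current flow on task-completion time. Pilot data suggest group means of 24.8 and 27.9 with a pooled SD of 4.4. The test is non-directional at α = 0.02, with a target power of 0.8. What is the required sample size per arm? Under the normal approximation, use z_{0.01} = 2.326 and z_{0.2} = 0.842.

n = 41 per group

Cohen's d = |M₁ − M₂| / SD_pooled = |24.8 − 27.9| / 4.4 = 3.1 / 4.4 = 0.705.
For two independent groups with equal n: n = 2·((z_{α/2} + z_β) / d)².
z_{α/2} + z_β = 2.326 + 0.842 = 3.168.
n = 2 × (3.168 / 0.705)² = 2 × 4.494² = 2 × 20.19 = 40.4.
Round up to the next whole participant.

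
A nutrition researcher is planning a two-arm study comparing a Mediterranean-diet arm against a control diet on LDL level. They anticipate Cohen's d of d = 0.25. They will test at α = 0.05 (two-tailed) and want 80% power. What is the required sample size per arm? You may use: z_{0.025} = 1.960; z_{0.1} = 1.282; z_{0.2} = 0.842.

n = 252 per group

For two independent groups with equal n: n = 2·((z_{α/2} + z_β) / d)².
z_{α/2} + z_β = 1.960 + 0.842 = 2.802.
n = 2 × (2.802 / 0.25)² = 2 × 11.208² = 2 × 125.62 = 251.2.
Round up to the next whole participant.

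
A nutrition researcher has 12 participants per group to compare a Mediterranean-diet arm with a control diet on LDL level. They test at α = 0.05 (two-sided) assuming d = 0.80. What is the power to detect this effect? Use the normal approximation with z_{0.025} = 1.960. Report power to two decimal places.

power ≈ 0.50

For two equal groups, power = Φ(d·√(n/2) − z_{α/2}).
d·√(n/2) = 0.80 × √(12/2) = 0.80 × 2.449 = 1.960.
z_β = 1.960 − 1.960 = -0.000.
Power = Φ(-0.000) = 0.500.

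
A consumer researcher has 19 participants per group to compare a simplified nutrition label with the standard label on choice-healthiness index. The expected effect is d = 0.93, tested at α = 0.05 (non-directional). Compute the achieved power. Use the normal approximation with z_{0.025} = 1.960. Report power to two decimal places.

power ≈ 0.82

For two equal groups, power = Φ(d·√(n/2) − z_{α/2}).
d·√(n/2) = 0.93 × √(19/2) = 0.93 × 3.082 = 2.866.
z_β = 2.866 − 1.960 = 0.906.
Power = Φ(0.906) = 0.818.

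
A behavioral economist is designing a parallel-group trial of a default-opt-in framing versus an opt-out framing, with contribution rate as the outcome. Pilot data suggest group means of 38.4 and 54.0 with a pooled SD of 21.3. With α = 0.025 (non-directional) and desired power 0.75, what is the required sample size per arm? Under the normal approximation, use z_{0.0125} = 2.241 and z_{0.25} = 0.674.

Cohen's d = |M₁ − M₂| / SD_pooled = |38.4 − 54.0| / 21.3 = 15.6 / 21.3 = 0.732.
For two independent groups with equal n: n = 2·((z_{α/2} + z_β) / d)².
z_{α/2} + z_β = 2.241 + 0.674 = 2.915.
n = 2 × (2.915 / 0.732)² = 2 × 3.982² = 2 × 15.86 = 31.7.
Round up to the next whole participant.

n = 32 per group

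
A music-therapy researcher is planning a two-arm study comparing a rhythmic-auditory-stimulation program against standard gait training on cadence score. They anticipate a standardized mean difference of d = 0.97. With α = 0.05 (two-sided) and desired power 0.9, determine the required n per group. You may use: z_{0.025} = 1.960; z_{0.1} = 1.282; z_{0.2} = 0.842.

For two independent groups with equal n: n = 2·((z_{α/2} + z_β) / d)².
z_{α/2} + z_β = 1.960 + 1.282 = 3.242.
n = 2 × (3.242 / 0.97)² = 2 × 3.342² = 2 × 11.17 = 22.3.
Round up to the next whole participant.

n = 23 per group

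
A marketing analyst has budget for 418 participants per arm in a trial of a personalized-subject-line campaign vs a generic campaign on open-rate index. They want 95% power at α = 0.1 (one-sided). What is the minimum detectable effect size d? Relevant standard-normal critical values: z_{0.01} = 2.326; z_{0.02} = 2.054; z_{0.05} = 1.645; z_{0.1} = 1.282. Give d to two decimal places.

For two independent groups of n = 418 each: d_min = (z_{α} + z_β)·√(2/n).
z-sum = 1.282 + 1.645 = 2.927.
d_min = 2.927 × √(2/418) = 2.927 × 0.0692 = 0.202.

d_min ≈ 0.20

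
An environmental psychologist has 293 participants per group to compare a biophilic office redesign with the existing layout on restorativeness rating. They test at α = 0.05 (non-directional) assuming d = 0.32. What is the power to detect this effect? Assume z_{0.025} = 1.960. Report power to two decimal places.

For two equal groups, power = Φ(d·√(n/2) − z_{α/2}).
d·√(n/2) = 0.32 × √(293/2) = 0.32 × 12.104 = 3.873.
z_β = 3.873 − 1.960 = 1.913.
Power = Φ(1.913) = 0.972.

power ≈ 0.97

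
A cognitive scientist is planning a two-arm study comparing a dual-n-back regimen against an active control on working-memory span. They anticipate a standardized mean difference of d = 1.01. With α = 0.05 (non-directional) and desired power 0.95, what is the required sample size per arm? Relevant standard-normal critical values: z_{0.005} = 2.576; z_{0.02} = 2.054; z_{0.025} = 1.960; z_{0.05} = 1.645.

n = 26 per group

For two independent groups with equal n: n = 2·((z_{α/2} + z_β) / d)².
z_{α/2} + z_β = 1.960 + 1.645 = 3.605.
n = 2 × (3.605 / 1.01)² = 2 × 3.569² = 2 × 12.74 = 25.5.
Round up to the next whole participant.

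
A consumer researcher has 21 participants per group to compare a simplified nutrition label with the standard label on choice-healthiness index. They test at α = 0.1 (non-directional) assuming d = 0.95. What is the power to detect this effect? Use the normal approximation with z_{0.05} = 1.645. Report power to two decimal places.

power ≈ 0.92

For two equal groups, power = Φ(d·√(n/2) − z_{α/2}).
d·√(n/2) = 0.95 × √(21/2) = 0.95 × 3.240 = 3.078.
z_β = 3.078 − 1.645 = 1.433.
Power = Φ(1.433) = 0.924.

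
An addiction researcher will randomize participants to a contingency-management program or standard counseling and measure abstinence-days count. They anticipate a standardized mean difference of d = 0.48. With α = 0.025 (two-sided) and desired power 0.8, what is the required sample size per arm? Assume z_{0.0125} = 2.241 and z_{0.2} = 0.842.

n = 83 per group

For two independent groups with equal n: n = 2·((z_{α/2} + z_β) / d)².
z_{α/2} + z_β = 2.241 + 0.842 = 3.083.
n = 2 × (3.083 / 0.48)² = 2 × 6.423² = 2 × 41.25 = 82.5.
Round up to the next whole participant.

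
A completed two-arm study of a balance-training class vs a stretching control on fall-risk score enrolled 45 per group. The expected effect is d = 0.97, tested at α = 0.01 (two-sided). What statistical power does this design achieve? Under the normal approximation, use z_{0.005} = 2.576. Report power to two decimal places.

power ≈ 0.98

For two equal groups, power = Φ(d·√(n/2) − z_{α/2}).
d·√(n/2) = 0.97 × √(45/2) = 0.97 × 4.743 = 4.601.
z_β = 4.601 − 2.576 = 2.025.
Power = Φ(2.025) = 0.979.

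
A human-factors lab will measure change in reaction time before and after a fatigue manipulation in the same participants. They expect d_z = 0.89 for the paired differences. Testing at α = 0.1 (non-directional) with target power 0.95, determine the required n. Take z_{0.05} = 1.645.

For a paired (one-sample on differences) test: n = ((z_{α/2} + z_β) / d)².
z_{α/2} + z_β = 1.645 + 1.645 = 3.290.
n = (3.290 / 0.89)² = 3.697² = 13.67.
Round up.

n = 14 pairs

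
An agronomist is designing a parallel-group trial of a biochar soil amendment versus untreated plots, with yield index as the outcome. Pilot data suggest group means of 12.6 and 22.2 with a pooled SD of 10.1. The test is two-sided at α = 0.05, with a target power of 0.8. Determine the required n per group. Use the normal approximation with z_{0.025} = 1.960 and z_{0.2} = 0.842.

n = 18 per group

Cohen's d = |M₁ − M₂| / SD_pooled = |12.6 − 22.2| / 10.1 = 9.6 / 10.1 = 0.950.
For two independent groups with equal n: n = 2·((z_{α/2} + z_β) / d)².
z_{α/2} + z_β = 1.960 + 0.842 = 2.802.
n = 2 × (2.802 / 0.950)² = 2 × 2.949² = 2 × 8.70 = 17.4.
Round up to the next whole participant.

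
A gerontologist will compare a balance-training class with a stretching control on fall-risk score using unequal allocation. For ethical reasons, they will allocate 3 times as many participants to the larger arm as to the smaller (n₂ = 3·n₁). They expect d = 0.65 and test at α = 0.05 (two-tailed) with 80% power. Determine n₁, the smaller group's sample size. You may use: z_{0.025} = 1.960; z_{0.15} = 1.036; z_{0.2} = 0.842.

With allocation ratio k = n₂/n₁ = 3, Var(x̄₁−x̄₂) = σ²(1/n₁ + 1/(k·n₁)) = σ²·(k+1)/(k·n₁).
So n₁ = (1 + 1/k)·((z_{α/2} + z_β)/d)² = 1.333 × (2.802/0.65)².
n₁ = 1.333 × 18.58 = 24.8.
Round up: n₁ = 25, giving n₂ = 3 × 25 = 75.

n₁ = 25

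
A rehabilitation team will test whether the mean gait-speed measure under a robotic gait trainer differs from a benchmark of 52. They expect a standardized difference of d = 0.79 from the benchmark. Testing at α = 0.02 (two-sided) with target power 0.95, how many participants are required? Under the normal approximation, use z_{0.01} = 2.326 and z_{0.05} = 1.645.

n = 26

For a one-sample test: n = ((z_{α/2} + z_β) / d)².
z_{α/2} + z_β = 2.326 + 1.645 = 3.971.
n = (3.971 / 0.79)² = 5.027² = 25.27.
Round up.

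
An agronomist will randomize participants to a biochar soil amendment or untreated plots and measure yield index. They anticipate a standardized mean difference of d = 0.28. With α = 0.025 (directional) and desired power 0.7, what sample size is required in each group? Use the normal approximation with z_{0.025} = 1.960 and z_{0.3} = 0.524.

For two independent groups with equal n: n = 2·((z_{α} + z_β) / d)².
z_{α} + z_β = 1.960 + 0.524 = 2.484.
n = 2 × (2.484 / 0.28)² = 2 × 8.871² = 2 × 78.70 = 157.4.
Round up to the next whole participant.

n = 158 per group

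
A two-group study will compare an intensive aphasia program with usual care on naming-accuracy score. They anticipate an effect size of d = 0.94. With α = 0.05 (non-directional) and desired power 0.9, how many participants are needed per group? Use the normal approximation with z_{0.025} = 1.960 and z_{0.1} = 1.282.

For two independent groups with equal n: n = 2·((z_{α/2} + z_β) / d)².
z_{α/2} + z_β = 1.960 + 1.282 = 3.242.
n = 2 × (3.242 / 0.94)² = 2 × 3.449² = 2 × 11.90 = 23.8.
Round up to the next whole participant.

n = 24 per group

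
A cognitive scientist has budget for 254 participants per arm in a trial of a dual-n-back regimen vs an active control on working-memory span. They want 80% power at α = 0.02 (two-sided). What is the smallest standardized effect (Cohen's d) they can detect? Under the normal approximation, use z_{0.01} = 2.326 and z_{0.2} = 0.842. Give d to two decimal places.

d_min ≈ 0.28

For two independent groups of n = 254 each: d_min = (z_{α/2} + z_β)·√(2/n).
z-sum = 2.326 + 0.842 = 3.168.
d_min = 3.168 × √(2/254) = 3.168 × 0.0887 = 0.281.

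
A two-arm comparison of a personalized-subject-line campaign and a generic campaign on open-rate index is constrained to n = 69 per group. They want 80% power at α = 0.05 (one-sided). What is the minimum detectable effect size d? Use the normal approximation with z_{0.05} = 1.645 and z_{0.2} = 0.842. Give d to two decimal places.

d_min ≈ 0.42

For two independent groups of n = 69 each: d_min = (z_{α} + z_β)·√(2/n).
z-sum = 1.645 + 0.842 = 2.487.
d_min = 2.487 × √(2/69) = 2.487 × 0.1703 = 0.423.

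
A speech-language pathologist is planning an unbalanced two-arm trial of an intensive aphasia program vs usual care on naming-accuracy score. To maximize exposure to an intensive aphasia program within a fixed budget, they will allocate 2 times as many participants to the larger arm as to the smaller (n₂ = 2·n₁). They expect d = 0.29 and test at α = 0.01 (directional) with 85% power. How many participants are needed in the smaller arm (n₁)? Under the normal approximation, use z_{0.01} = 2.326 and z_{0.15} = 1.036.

n₁ = 202

With allocation ratio k = n₂/n₁ = 2, Var(x̄₁−x̄₂) = σ²(1/n₁ + 1/(k·n₁)) = σ²·(k+1)/(k·n₁).
So n₁ = (1 + 1/k)·((z_{α} + z_β)/d)² = 1.500 × (3.362/0.29)².
n₁ = 1.500 × 134.40 = 201.6.
Round up: n₁ = 202, giving n₂ = 2 × 202 = 404.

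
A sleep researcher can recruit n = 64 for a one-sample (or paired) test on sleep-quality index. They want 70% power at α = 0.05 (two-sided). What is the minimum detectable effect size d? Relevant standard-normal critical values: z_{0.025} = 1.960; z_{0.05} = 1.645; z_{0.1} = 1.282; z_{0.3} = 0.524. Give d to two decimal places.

For a single sample (or paired design) of n = 64: d_min = (z_{α/2} + z_β)/√n.
z-sum = 1.960 + 0.524 = 2.484.
d_min = 2.484 / √64 = 2.484 / 8.000 = 0.310.

d_min ≈ 0.31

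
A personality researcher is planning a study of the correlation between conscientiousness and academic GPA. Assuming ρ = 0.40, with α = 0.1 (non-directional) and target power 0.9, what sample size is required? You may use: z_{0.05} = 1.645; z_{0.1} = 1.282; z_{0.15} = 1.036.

n = 51

Fisher's z: C = ½·ln((1+r)/(1−r)) = ½·ln(2.3333) = 0.4236.
n = ((z_{α/2} + z_β)/C)² + 3.
(1.645 + 1.282) / 0.4236 = 2.927 / 0.4236 = 6.910.
n = 6.910² + 3 = 47.75 + 3 = 50.7.
Round up.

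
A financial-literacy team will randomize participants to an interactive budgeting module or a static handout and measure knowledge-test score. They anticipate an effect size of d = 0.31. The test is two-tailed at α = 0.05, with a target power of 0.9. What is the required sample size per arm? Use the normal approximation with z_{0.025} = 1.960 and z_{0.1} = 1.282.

n = 219 per group

For two independent groups with equal n: n = 2·((z_{α/2} + z_β) / d)².
z_{α/2} + z_β = 1.960 + 1.282 = 3.242.
n = 2 × (3.242 / 0.31)² = 2 × 10.458² = 2 × 109.37 = 218.7.
Round up to the next whole participant.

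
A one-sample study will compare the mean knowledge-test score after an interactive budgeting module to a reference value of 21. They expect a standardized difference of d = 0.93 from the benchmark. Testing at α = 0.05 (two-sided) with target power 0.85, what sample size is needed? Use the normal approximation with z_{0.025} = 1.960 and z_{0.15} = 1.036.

For a one-sample test: n = ((z_{α/2} + z_β) / d)².
z_{α/2} + z_β = 1.960 + 1.036 = 2.996.
n = (2.996 / 0.93)² = 3.222² = 10.38.
Round up.

n = 11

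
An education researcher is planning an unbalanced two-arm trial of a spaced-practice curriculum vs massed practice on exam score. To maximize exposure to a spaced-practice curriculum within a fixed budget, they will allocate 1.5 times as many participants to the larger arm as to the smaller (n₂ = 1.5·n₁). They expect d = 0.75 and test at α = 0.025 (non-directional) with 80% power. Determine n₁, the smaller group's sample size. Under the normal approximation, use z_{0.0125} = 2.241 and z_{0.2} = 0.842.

With allocation ratio k = n₂/n₁ = 1.5, Var(x̄₁−x̄₂) = σ²(1/n₁ + 1/(k·n₁)) = σ²·(k+1)/(k·n₁).
So n₁ = (1 + 1/k)·((z_{α/2} + z_β)/d)² = 1.667 × (3.083/0.75)².
n₁ = 1.667 × 16.90 = 28.2.
Round up: n₁ = 29, giving n₂ = ⌈1.5 × 29⌉ = ⌈43.5⌉ = 44.

n₁ = 29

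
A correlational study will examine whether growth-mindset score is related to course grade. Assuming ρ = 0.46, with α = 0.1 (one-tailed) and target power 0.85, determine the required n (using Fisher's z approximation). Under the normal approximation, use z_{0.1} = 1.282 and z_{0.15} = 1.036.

Fisher's z: C = ½·ln((1+r)/(1−r)) = ½·ln(2.7037) = 0.4973.
n = ((z_{α} + z_β)/C)² + 3.
(1.282 + 1.036) / 0.4973 = 2.318 / 0.4973 = 4.661.
n = 4.661² + 3 = 21.73 + 3 = 24.7.
Round up.

n = 25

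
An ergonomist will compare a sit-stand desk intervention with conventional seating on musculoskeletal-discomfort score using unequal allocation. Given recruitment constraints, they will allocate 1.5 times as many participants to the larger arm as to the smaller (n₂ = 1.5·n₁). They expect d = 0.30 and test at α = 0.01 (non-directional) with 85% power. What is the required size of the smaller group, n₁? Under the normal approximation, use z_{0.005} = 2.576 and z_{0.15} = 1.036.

n₁ = 242

With allocation ratio k = n₂/n₁ = 1.5, Var(x̄₁−x̄₂) = σ²(1/n₁ + 1/(k·n₁)) = σ²·(k+1)/(k·n₁).
So n₁ = (1 + 1/k)·((z_{α/2} + z_β)/d)² = 1.667 × (3.612/0.30)².
n₁ = 1.667 × 144.96 = 241.6.
Round up: n₁ = 242, giving n₂ = 1.5 × 242 = 363.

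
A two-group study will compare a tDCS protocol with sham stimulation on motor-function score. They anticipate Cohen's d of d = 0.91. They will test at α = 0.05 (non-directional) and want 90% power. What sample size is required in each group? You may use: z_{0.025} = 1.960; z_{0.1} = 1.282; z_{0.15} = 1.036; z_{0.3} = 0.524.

n = 26 per group

For two independent groups with equal n: n = 2·((z_{α/2} + z_β) / d)².
z_{α/2} + z_β = 1.960 + 1.282 = 3.242.
n = 2 × (3.242 / 0.91)² = 2 × 3.563² = 2 × 12.69 = 25.4.
Round up to the next whole participant.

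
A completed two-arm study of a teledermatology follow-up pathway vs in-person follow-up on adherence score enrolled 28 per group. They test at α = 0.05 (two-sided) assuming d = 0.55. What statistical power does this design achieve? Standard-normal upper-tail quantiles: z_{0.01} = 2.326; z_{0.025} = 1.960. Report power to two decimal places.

power ≈ 0.54

For two equal groups, power = Φ(d·√(n/2) − z_{α/2}).
d·√(n/2) = 0.55 × √(28/2) = 0.55 × 3.742 = 2.058.
z_β = 2.058 − 1.960 = 0.098.
Power = Φ(0.098) = 0.539.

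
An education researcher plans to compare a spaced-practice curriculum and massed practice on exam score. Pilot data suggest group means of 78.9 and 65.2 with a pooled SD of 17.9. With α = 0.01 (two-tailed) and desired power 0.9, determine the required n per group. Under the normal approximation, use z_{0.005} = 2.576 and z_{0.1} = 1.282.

Cohen's d = |M₁ − M₂| / SD_pooled = |78.9 − 65.2| / 17.9 = 13.7 / 17.9 = 0.765.
For two independent groups with equal n: n = 2·((z_{α/2} + z_β) / d)².
z_{α/2} + z_β = 2.576 + 1.282 = 3.858.
n = 2 × (3.858 / 0.765)² = 2 × 5.043² = 2 × 25.43 = 50.9.
Round up to the next whole participant.

n = 51 per group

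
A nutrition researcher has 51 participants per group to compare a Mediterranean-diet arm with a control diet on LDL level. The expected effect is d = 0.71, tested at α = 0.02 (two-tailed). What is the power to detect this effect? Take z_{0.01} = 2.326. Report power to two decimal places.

power ≈ 0.90

For two equal groups, power = Φ(d·√(n/2) − z_{α/2}).
d·√(n/2) = 0.71 × √(51/2) = 0.71 × 5.050 = 3.585.
z_β = 3.585 − 2.326 = 1.259.
Power = Φ(1.259) = 0.896.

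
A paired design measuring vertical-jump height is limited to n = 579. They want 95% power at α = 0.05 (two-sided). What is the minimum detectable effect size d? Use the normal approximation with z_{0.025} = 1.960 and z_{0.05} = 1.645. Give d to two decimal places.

For a single sample (or paired design) of n = 579: d_min = (z_{α/2} + z_β)/√n.
z-sum = 1.960 + 1.645 = 3.605.
d_min = 3.605 / √579 = 3.605 / 24.062 = 0.150.

d_min ≈ 0.15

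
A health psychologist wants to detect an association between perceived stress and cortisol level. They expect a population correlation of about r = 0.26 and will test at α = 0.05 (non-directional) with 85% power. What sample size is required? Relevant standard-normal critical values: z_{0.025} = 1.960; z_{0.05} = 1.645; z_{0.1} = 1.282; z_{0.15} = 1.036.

Fisher's z: C = ½·ln((1+r)/(1−r)) = ½·ln(1.7027) = 0.2661.
n = ((z_{α/2} + z_β)/C)² + 3.
(1.960 + 1.036) / 0.2661 = 2.996 / 0.2661 = 11.259.
n = 11.259² + 3 = 126.76 + 3 = 129.8.
Round up.

n = 130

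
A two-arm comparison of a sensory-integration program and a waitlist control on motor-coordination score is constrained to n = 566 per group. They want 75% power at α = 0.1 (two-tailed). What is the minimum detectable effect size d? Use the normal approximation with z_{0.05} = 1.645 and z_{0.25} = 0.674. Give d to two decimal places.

For two independent groups of n = 566 each: d_min = (z_{α/2} + z_β)·√(2/n).
z-sum = 1.645 + 0.674 = 2.319.
d_min = 2.319 × √(2/566) = 2.319 × 0.0594 = 0.138.

d_min ≈ 0.14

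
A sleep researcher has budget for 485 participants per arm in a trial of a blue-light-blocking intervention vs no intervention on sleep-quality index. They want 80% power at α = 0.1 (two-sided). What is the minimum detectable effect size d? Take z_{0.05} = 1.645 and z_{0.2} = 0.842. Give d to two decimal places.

For two independent groups of n = 485 each: d_min = (z_{α/2} + z_β)·√(2/n).
z-sum = 1.645 + 0.842 = 2.487.
d_min = 2.487 × √(2/485) = 2.487 × 0.0642 = 0.160.

d_min ≈ 0.16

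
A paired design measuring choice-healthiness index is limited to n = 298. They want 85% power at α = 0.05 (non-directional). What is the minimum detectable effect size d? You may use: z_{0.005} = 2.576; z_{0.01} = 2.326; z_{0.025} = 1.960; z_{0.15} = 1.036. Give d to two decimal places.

For a single sample (or paired design) of n = 298: d_min = (z_{α/2} + z_β)/√n.
z-sum = 1.960 + 1.036 = 2.996.
d_min = 2.996 / √298 = 2.996 / 17.263 = 0.174.

d_min ≈ 0.17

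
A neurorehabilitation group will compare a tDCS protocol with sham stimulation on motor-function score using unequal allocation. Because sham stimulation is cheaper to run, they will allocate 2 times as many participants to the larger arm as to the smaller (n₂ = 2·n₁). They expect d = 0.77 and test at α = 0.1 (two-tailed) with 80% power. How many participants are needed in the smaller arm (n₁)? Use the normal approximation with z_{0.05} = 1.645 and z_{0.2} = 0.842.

n₁ = 16

With allocation ratio k = n₂/n₁ = 2, Var(x̄₁−x̄₂) = σ²(1/n₁ + 1/(k·n₁)) = σ²·(k+1)/(k·n₁).
So n₁ = (1 + 1/k)·((z_{α/2} + z_β)/d)² = 1.500 × (2.487/0.77)².
n₁ = 1.500 × 10.43 = 15.6.
Round up: n₁ = 16, giving n₂ = 2 × 16 = 32.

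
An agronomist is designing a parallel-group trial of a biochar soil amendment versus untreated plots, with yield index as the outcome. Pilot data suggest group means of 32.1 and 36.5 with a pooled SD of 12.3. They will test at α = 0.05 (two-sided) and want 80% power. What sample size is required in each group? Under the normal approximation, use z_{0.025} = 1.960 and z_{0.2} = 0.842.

n = 123 per group

Cohen's d = |M₁ − M₂| / SD_pooled = |32.1 − 36.5| / 12.3 = 4.4 / 12.3 = 0.358.
For two independent groups with equal n: n = 2·((z_{α/2} + z_β) / d)².
z_{α/2} + z_β = 1.960 + 0.842 = 2.802.
n = 2 × (2.802 / 0.358)² = 2 × 7.827² = 2 × 61.26 = 122.5.
Round up to the next whole participant.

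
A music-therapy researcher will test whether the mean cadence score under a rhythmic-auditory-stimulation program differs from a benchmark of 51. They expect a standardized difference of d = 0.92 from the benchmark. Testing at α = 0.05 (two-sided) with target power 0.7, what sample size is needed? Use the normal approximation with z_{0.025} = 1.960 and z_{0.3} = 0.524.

n = 8

For a one-sample test: n = ((z_{α/2} + z_β) / d)².
z_{α/2} + z_β = 1.960 + 0.524 = 2.484.
n = (2.484 / 0.92)² = 2.700² = 7.29.
Round up.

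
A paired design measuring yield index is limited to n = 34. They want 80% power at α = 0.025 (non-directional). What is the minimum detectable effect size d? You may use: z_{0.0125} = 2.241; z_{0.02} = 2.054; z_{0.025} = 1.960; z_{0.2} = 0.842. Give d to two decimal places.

For a single sample (or paired design) of n = 34: d_min = (z_{α/2} + z_β)/√n.
z-sum = 2.241 + 0.842 = 3.083.
d_min = 3.083 / √34 = 3.083 / 5.831 = 0.529.

d_min ≈ 0.53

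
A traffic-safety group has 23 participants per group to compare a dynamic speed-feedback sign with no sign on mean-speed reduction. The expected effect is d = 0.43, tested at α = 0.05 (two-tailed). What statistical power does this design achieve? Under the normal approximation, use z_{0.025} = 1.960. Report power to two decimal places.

power ≈ 0.31

For two equal groups, power = Φ(d·√(n/2) − z_{α/2}).
d·√(n/2) = 0.43 × √(23/2) = 0.43 × 3.391 = 1.458.
z_β = 1.458 − 1.960 = -0.502.
Power = Φ(-0.502) = 0.308.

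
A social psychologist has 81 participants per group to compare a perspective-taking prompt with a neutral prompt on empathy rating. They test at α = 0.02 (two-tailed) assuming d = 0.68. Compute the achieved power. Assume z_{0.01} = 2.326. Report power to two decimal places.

power ≈ 0.98

For two equal groups, power = Φ(d·√(n/2) − z_{α/2}).
d·√(n/2) = 0.68 × √(81/2) = 0.68 × 6.364 = 4.327.
z_β = 4.327 − 2.326 = 2.001.
Power = Φ(2.001) = 0.977.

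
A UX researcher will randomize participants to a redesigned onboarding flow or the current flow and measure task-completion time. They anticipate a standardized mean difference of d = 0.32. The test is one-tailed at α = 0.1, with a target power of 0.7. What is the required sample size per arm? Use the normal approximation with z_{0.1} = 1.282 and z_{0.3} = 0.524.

For two independent groups with equal n: n = 2·((z_{α} + z_β) / d)².
z_{α} + z_β = 1.282 + 0.524 = 1.806.
n = 2 × (1.806 / 0.32)² = 2 × 5.644² = 2 × 31.85 = 63.7.
Round up to the next whole participant.

n = 64 per group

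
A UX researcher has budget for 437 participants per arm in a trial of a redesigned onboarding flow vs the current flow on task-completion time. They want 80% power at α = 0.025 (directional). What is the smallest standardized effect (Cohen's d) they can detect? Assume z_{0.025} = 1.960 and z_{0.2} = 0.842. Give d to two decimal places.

d_min ≈ 0.19

For two independent groups of n = 437 each: d_min = (z_{α} + z_β)·√(2/n).
z-sum = 1.960 + 0.842 = 2.802.
d_min = 2.802 × √(2/437) = 2.802 × 0.0677 = 0.190.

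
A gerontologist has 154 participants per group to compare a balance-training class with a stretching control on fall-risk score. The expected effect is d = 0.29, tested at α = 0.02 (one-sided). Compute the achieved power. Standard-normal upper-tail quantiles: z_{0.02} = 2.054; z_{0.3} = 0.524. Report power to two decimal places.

power ≈ 0.69

For two equal groups, power = Φ(d·√(n/2) − z_{α}).
d·√(n/2) = 0.29 × √(154/2) = 0.29 × 8.775 = 2.545.
z_β = 2.545 − 2.054 = 0.491.
Power = Φ(0.491) = 0.688.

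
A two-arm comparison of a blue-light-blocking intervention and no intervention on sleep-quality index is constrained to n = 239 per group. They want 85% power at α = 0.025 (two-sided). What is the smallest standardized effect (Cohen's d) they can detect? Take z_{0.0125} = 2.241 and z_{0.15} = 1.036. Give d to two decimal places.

For two independent groups of n = 239 each: d_min = (z_{α/2} + z_β)·√(2/n).
z-sum = 2.241 + 1.036 = 3.277.
d_min = 3.277 × √(2/239) = 3.277 × 0.0915 = 0.300.

d_min ≈ 0.30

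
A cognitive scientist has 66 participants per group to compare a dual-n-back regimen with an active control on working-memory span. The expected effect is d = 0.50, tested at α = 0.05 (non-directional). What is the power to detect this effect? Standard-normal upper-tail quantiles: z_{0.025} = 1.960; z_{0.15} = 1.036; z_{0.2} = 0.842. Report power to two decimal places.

power ≈ 0.82

For two equal groups, power = Φ(d·√(n/2) − z_{α/2}).
d·√(n/2) = 0.50 × √(66/2) = 0.50 × 5.745 = 2.872.
z_β = 2.872 − 1.960 = 0.912.
Power = Φ(0.912) = 0.819.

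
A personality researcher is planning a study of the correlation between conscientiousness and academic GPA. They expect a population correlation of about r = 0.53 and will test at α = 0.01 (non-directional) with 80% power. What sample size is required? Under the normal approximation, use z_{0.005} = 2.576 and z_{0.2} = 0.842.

Fisher's z: C = ½·ln((1+r)/(1−r)) = ½·ln(3.2553) = 0.5901.
n = ((z_{α/2} + z_β)/C)² + 3.
(2.576 + 0.842) / 0.5901 = 3.418 / 0.5901 = 5.792.
n = 5.792² + 3 = 33.55 + 3 = 36.6.
Round up.

n = 37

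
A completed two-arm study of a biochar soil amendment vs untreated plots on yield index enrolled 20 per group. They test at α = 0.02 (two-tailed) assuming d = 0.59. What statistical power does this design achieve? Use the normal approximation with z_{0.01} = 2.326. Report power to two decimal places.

power ≈ 0.32

For two equal groups, power = Φ(d·√(n/2) − z_{α/2}).
d·√(n/2) = 0.59 × √(20/2) = 0.59 × 3.162 = 1.866.
z_β = 1.866 − 2.326 = -0.460.
Power = Φ(-0.460) = 0.323.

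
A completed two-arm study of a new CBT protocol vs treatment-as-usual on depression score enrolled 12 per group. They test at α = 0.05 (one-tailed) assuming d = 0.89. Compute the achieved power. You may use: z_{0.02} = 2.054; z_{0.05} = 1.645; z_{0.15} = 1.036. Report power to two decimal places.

For two equal groups, power = Φ(d·√(n/2) − z_{α}).
d·√(n/2) = 0.89 × √(12/2) = 0.89 × 2.449 = 2.180.
z_β = 2.180 − 1.645 = 0.535.
Power = Φ(0.535) = 0.704.

power ≈ 0.70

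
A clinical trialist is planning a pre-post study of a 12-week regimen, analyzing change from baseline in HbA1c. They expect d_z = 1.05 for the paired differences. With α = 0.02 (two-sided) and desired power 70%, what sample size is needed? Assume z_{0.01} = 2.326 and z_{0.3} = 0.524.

n = 8 pairs

For a paired (one-sample on differences) test: n = ((z_{α/2} + z_β) / d)².
z_{α/2} + z_β = 2.326 + 0.524 = 2.850.
n = (2.850 / 1.05)² = 2.714² = 7.37.
Round up.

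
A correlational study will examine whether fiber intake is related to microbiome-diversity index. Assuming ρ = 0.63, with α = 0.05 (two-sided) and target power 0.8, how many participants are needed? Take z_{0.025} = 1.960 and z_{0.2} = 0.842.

Fisher's z: C = ½·ln((1+r)/(1−r)) = ½·ln(4.4054) = 0.7414.
n = ((z_{α/2} + z_β)/C)² + 3.
(1.960 + 0.842) / 0.7414 = 2.802 / 0.7414 = 3.779.
n = 3.779² + 3 = 14.28 + 3 = 17.3.
Round up.

n = 18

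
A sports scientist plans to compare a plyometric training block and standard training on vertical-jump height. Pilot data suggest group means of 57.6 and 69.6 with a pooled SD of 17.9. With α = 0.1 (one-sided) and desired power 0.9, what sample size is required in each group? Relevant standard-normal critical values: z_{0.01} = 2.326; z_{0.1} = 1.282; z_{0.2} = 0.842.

Cohen's d = |M₁ − M₂| / SD_pooled = |57.6 − 69.6| / 17.9 = 12.0 / 17.9 = 0.670.
For two independent groups with equal n: n = 2·((z_{α} + z_β) / d)².
z_{α} + z_β = 1.282 + 1.282 = 2.564.
n = 2 × (2.564 / 0.670)² = 2 × 3.827² = 2 × 14.64 = 29.3.
Round up to the next whole participant.

n = 30 per group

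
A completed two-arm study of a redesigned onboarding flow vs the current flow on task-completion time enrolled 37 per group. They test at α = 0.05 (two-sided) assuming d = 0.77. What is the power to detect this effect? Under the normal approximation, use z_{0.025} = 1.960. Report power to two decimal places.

power ≈ 0.91

For two equal groups, power = Φ(d·√(n/2) − z_{α/2}).
d·√(n/2) = 0.77 × √(37/2) = 0.77 × 4.301 = 3.312.
z_β = 3.312 − 1.960 = 1.352.
Power = Φ(1.352) = 0.912.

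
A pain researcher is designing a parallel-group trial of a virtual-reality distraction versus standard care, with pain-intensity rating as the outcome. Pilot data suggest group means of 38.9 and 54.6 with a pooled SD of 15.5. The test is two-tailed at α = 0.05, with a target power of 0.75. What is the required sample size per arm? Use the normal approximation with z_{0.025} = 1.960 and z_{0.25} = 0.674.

n = 14 per group

Cohen's d = |M₁ − M₂| / SD_pooled = |38.9 − 54.6| / 15.5 = 15.7 / 15.5 = 1.013.
For two independent groups with equal n: n = 2·((z_{α/2} + z_β) / d)².
z_{α/2} + z_β = 1.960 + 0.674 = 2.634.
n = 2 × (2.634 / 1.013)² = 2 × 2.600² = 2 × 6.76 = 13.5.
Round up to the next whole participant.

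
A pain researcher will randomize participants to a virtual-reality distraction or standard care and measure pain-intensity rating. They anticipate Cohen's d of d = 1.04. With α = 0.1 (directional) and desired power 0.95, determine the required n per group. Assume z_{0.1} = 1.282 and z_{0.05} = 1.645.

For two independent groups with equal n: n = 2·((z_{α} + z_β) / d)².
z_{α} + z_β = 1.282 + 1.645 = 2.927.
n = 2 × (2.927 / 1.04)² = 2 × 2.814² = 2 × 7.92 = 15.8.
Round up to the next whole participant.

n = 16 per group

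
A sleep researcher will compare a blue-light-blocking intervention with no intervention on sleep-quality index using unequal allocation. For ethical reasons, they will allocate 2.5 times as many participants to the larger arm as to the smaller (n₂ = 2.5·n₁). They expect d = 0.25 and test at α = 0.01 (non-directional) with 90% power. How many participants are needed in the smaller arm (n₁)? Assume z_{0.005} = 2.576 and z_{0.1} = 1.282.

With allocation ratio k = n₂/n₁ = 2.5, Var(x̄₁−x̄₂) = σ²(1/n₁ + 1/(k·n₁)) = σ²·(k+1)/(k·n₁).
So n₁ = (1 + 1/k)·((z_{α/2} + z_β)/d)² = 1.400 × (3.858/0.25)².
n₁ = 1.400 × 238.15 = 333.4.
Round up: n₁ = 334, giving n₂ = 2.5 × 334 = 835.

n₁ = 334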